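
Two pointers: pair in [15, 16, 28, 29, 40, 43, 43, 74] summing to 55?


lo=0(15)+hi=7(74)=89
lo=0(15)+hi=6(43)=58
lo=0(15)+hi=5(43)=58
lo=0(15)+hi=4(40)=55

Yes: 15+40=55


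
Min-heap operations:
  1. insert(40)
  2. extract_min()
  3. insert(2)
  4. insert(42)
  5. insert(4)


insert(40) -> [40]
extract_min()->40, []
insert(2) -> [2]
insert(42) -> [2, 42]
insert(4) -> [2, 42, 4]

Final heap: [2, 42, 4]


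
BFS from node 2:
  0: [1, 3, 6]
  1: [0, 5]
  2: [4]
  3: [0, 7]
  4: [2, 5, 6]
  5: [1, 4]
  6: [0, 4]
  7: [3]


Visit 2, enqueue [4]
Visit 4, enqueue [5, 6]
Visit 5, enqueue [1]
Visit 6, enqueue [0]
Visit 1, enqueue []
Visit 0, enqueue [3]
Visit 3, enqueue [7]
Visit 7, enqueue []

BFS order: [2, 4, 5, 6, 1, 0, 3, 7]


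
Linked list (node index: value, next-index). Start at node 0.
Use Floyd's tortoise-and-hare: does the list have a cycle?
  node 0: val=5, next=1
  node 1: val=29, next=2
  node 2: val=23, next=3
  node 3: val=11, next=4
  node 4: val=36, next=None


Floyd's tortoise (slow, +1) and hare (fast, +2):
  init: slow=0, fast=0
  step 1: slow=1, fast=2
  step 2: slow=2, fast=4
  step 3: fast -> None, no cycle

Cycle: no


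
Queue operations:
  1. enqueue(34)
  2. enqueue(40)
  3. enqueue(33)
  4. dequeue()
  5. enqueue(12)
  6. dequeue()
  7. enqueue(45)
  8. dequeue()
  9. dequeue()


enqueue(34) -> [34]
enqueue(40) -> [34, 40]
enqueue(33) -> [34, 40, 33]
dequeue()->34, [40, 33]
enqueue(12) -> [40, 33, 12]
dequeue()->40, [33, 12]
enqueue(45) -> [33, 12, 45]
dequeue()->33, [12, 45]
dequeue()->12, [45]

Final queue: [45]


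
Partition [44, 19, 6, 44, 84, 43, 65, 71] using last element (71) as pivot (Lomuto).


Pivot: 71
  44 <= 71: advance i (no swap)
  19 <= 71: advance i (no swap)
  6 <= 71: advance i (no swap)
  44 <= 71: advance i (no swap)
  43 <= 71: swap -> [44, 19, 6, 44, 43, 84, 65, 71]
  65 <= 71: swap -> [44, 19, 6, 44, 43, 65, 84, 71]
Place pivot at 6: [44, 19, 6, 44, 43, 65, 71, 84]

Partitioned: [44, 19, 6, 44, 43, 65, 71, 84]


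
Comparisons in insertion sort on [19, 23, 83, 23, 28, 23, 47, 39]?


Algorithm: insertion sort
Input: [19, 23, 83, 23, 28, 23, 47, 39]
Sorted: [19, 23, 23, 23, 28, 39, 47, 83]

14


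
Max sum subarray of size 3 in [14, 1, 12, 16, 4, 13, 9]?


[0:3]: 27
[1:4]: 29
[2:5]: 32
[3:6]: 33
[4:7]: 26

Max: 33 at [3:6]


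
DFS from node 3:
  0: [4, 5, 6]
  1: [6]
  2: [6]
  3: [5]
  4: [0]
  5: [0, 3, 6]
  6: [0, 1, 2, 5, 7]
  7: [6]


Visit 3, push [5]
Visit 5, push [6, 0]
Visit 0, push [6, 4]
Visit 4, push []
Visit 6, push [7, 2, 1]
Visit 1, push []
Visit 2, push []
Visit 7, push []

DFS order: [3, 5, 0, 4, 6, 1, 2, 7]


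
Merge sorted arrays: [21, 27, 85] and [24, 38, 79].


Take 21 from A
Take 24 from B
Take 27 from A
Take 38 from B
Take 79 from B

Merged: [21, 24, 27, 38, 79, 85]


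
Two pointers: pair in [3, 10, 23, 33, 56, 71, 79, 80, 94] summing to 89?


lo=0(3)+hi=8(94)=97
lo=0(3)+hi=7(80)=83
lo=1(10)+hi=7(80)=90
lo=1(10)+hi=6(79)=89

Yes: 10+79=89


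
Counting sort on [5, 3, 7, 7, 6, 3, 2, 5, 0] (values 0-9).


Input: [5, 3, 7, 7, 6, 3, 2, 5, 0]
Counts: [1, 0, 1, 2, 0, 2, 1, 2, 0, 0]

Sorted: [0, 2, 3, 3, 5, 5, 6, 7, 7]


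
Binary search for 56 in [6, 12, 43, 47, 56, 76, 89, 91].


Step 1: lo=0, hi=7, mid=3, val=47
Step 2: lo=4, hi=7, mid=5, val=76
Step 3: lo=4, hi=4, mid=4, val=56

Found at index 4


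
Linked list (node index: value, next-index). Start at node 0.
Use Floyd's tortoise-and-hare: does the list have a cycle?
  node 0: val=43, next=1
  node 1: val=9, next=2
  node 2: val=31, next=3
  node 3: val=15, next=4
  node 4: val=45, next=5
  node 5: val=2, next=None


Floyd's tortoise (slow, +1) and hare (fast, +2):
  init: slow=0, fast=0
  step 1: slow=1, fast=2
  step 2: slow=2, fast=4
  step 3: fast 4->5->None, no cycle

Cycle: no


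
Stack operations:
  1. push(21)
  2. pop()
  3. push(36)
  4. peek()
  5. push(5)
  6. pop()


push(21) -> [21]
pop()->21, []
push(36) -> [36]
peek()->36
push(5) -> [36, 5]
pop()->5, [36]

Final stack: [36]


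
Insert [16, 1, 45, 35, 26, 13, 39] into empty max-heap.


Insert 16: [16]
Insert 1: [16, 1]
Insert 45: [45, 1, 16]
Insert 35: [45, 35, 16, 1]
Insert 26: [45, 35, 16, 1, 26]
Insert 13: [45, 35, 16, 1, 26, 13]
Insert 39: [45, 35, 39, 1, 26, 13, 16]

Final heap: [45, 35, 39, 1, 26, 13, 16]


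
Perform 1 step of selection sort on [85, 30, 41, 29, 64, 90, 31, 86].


Initial: [85, 30, 41, 29, 64, 90, 31, 86]
Step 1: min=29 at 3
  Swap: [29, 30, 41, 85, 64, 90, 31, 86]

After 1 step: [29, 30, 41, 85, 64, 90, 31, 86]


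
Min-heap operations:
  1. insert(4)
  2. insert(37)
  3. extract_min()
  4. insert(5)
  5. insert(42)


insert(4) -> [4]
insert(37) -> [4, 37]
extract_min()->4, [37]
insert(5) -> [5, 37]
insert(42) -> [5, 37, 42]

Final heap: [5, 37, 42]


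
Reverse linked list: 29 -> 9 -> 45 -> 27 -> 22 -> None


Step 1: curr=29, set curr.next=prev(None) | reversed so far: 29
Step 2: curr=9, set curr.next=prev(29) | reversed so far: 9 -> 29
Step 3: curr=45, set curr.next=prev(9) | reversed so far: 45 -> 9 -> 29
Step 4: curr=27, set curr.next=prev(45) | reversed so far: 27 -> 45 -> 9 -> 29
Step 5: curr=22, set curr.next=prev(27) | reversed so far: 22 -> 27 -> 45 -> 9 -> 29

22 -> 27 -> 45 -> 9 -> 29 -> None


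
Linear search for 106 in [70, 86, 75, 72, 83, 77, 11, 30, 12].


i=0: 70!=106
i=1: 86!=106
i=2: 75!=106
i=3: 72!=106
i=4: 83!=106
i=5: 77!=106
i=6: 11!=106
i=7: 30!=106
i=8: 12!=106

Not found, 9 comps


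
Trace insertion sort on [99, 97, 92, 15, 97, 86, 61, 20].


Initial: [99, 97, 92, 15, 97, 86, 61, 20]
Insert 97: [97, 99, 92, 15, 97, 86, 61, 20]
Insert 92: [92, 97, 99, 15, 97, 86, 61, 20]
Insert 15: [15, 92, 97, 99, 97, 86, 61, 20]
Insert 97: [15, 92, 97, 97, 99, 86, 61, 20]
Insert 86: [15, 86, 92, 97, 97, 99, 61, 20]
Insert 61: [15, 61, 86, 92, 97, 97, 99, 20]
Insert 20: [15, 20, 61, 86, 92, 97, 97, 99]

Sorted: [15, 20, 61, 86, 92, 97, 97, 99]


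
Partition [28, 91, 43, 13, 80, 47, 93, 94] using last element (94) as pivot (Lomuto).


Pivot: 94
  28 <= 94: advance i (no swap)
  91 <= 94: advance i (no swap)
  43 <= 94: advance i (no swap)
  13 <= 94: advance i (no swap)
  80 <= 94: advance i (no swap)
  47 <= 94: advance i (no swap)
  93 <= 94: advance i (no swap)
Place pivot at 7: [28, 91, 43, 13, 80, 47, 93, 94]

Partitioned: [28, 91, 43, 13, 80, 47, 93, 94]


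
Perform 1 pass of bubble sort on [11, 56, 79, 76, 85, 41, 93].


Initial: [11, 56, 79, 76, 85, 41, 93]
Pass 1: [11, 56, 76, 79, 41, 85, 93] (2 swaps)

After 1 pass: [11, 56, 76, 79, 41, 85, 93]


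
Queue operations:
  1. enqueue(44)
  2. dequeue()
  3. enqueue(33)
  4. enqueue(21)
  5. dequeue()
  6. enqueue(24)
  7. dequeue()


enqueue(44) -> [44]
dequeue()->44, []
enqueue(33) -> [33]
enqueue(21) -> [33, 21]
dequeue()->33, [21]
enqueue(24) -> [21, 24]
dequeue()->21, [24]

Final queue: [24]


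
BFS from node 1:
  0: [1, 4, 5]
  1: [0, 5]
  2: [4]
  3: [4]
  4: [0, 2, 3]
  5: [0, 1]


Visit 1, enqueue [0, 5]
Visit 0, enqueue [4]
Visit 5, enqueue []
Visit 4, enqueue [2, 3]
Visit 2, enqueue []
Visit 3, enqueue []

BFS order: [1, 0, 5, 4, 2, 3]


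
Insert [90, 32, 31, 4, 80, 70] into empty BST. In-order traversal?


Insert 90: root
Insert 32: L from 90
Insert 31: L from 90 -> L from 32
Insert 4: L from 90 -> L from 32 -> L from 31
Insert 80: L from 90 -> R from 32
Insert 70: L from 90 -> R from 32 -> L from 80

In-order: [4, 31, 32, 70, 80, 90]


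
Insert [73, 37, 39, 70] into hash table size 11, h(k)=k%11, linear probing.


Insert 73: h=7 -> slot 7
Insert 37: h=4 -> slot 4
Insert 39: h=6 -> slot 6
Insert 70: h=4, 1 probes -> slot 5

Table: [None, None, None, None, 37, 70, 39, 73, None, None, None]


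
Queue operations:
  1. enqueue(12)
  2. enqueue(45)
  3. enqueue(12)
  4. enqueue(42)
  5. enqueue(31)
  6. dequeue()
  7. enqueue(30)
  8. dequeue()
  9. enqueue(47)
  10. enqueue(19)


enqueue(12) -> [12]
enqueue(45) -> [12, 45]
enqueue(12) -> [12, 45, 12]
enqueue(42) -> [12, 45, 12, 42]
enqueue(31) -> [12, 45, 12, 42, 31]
dequeue()->12, [45, 12, 42, 31]
enqueue(30) -> [45, 12, 42, 31, 30]
dequeue()->45, [12, 42, 31, 30]
enqueue(47) -> [12, 42, 31, 30, 47]
enqueue(19) -> [12, 42, 31, 30, 47, 19]

Final queue: [12, 42, 31, 30, 47, 19]


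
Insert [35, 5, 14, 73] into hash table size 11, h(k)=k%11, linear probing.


Insert 35: h=2 -> slot 2
Insert 5: h=5 -> slot 5
Insert 14: h=3 -> slot 3
Insert 73: h=7 -> slot 7

Table: [None, None, 35, 14, None, 5, None, 73, None, None, None]


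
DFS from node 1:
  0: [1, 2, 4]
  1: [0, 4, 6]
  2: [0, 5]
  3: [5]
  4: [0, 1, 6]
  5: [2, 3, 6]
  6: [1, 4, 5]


Visit 1, push [6, 4, 0]
Visit 0, push [4, 2]
Visit 2, push [5]
Visit 5, push [6, 3]
Visit 3, push []
Visit 6, push [4]
Visit 4, push []

DFS order: [1, 0, 2, 5, 3, 6, 4]


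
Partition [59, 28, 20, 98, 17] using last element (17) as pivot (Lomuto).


Pivot: 17
Place pivot at 0: [17, 28, 20, 98, 59]

Partitioned: [17, 28, 20, 98, 59]


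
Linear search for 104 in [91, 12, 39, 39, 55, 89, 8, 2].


i=0: 91!=104
i=1: 12!=104
i=2: 39!=104
i=3: 39!=104
i=4: 55!=104
i=5: 89!=104
i=6: 8!=104
i=7: 2!=104

Not found, 8 comps


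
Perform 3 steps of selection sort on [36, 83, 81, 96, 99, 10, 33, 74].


Initial: [36, 83, 81, 96, 99, 10, 33, 74]
Step 1: min=10 at 5
  Swap: [10, 83, 81, 96, 99, 36, 33, 74]
Step 2: min=33 at 6
  Swap: [10, 33, 81, 96, 99, 36, 83, 74]
Step 3: min=36 at 5
  Swap: [10, 33, 36, 96, 99, 81, 83, 74]

After 3 steps: [10, 33, 36, 96, 99, 81, 83, 74]


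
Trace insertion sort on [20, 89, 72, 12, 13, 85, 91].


Initial: [20, 89, 72, 12, 13, 85, 91]
Insert 89: [20, 89, 72, 12, 13, 85, 91]
Insert 72: [20, 72, 89, 12, 13, 85, 91]
Insert 12: [12, 20, 72, 89, 13, 85, 91]
Insert 13: [12, 13, 20, 72, 89, 85, 91]
Insert 85: [12, 13, 20, 72, 85, 89, 91]
Insert 91: [12, 13, 20, 72, 85, 89, 91]

Sorted: [12, 13, 20, 72, 85, 89, 91]


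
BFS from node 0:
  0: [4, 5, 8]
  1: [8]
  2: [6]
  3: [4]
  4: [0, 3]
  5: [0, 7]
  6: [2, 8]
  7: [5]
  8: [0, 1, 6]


Visit 0, enqueue [4, 5, 8]
Visit 4, enqueue [3]
Visit 5, enqueue [7]
Visit 8, enqueue [1, 6]
Visit 3, enqueue []
Visit 7, enqueue []
Visit 1, enqueue []
Visit 6, enqueue [2]
Visit 2, enqueue []

BFS order: [0, 4, 5, 8, 3, 7, 1, 6, 2]


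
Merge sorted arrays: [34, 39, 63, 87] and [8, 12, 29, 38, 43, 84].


Take 8 from B
Take 12 from B
Take 29 from B
Take 34 from A
Take 38 from B
Take 39 from A
Take 43 from B
Take 63 from A
Take 84 from B

Merged: [8, 12, 29, 34, 38, 39, 43, 63, 84, 87]


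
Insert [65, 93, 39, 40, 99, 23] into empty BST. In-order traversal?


Insert 65: root
Insert 93: R from 65
Insert 39: L from 65
Insert 40: L from 65 -> R from 39
Insert 99: R from 65 -> R from 93
Insert 23: L from 65 -> L from 39

In-order: [23, 39, 40, 65, 93, 99]


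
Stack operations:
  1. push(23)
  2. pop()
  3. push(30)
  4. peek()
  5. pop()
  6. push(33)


push(23) -> [23]
pop()->23, []
push(30) -> [30]
peek()->30
pop()->30, []
push(33) -> [33]

Final stack: [33]


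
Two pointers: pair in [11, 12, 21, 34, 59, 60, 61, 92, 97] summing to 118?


lo=0(11)+hi=8(97)=108
lo=1(12)+hi=8(97)=109
lo=2(21)+hi=8(97)=118

Yes: 21+97=118


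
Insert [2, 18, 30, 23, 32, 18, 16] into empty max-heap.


Insert 2: [2]
Insert 18: [18, 2]
Insert 30: [30, 2, 18]
Insert 23: [30, 23, 18, 2]
Insert 32: [32, 30, 18, 2, 23]
Insert 18: [32, 30, 18, 2, 23, 18]
Insert 16: [32, 30, 18, 2, 23, 18, 16]

Final heap: [32, 30, 18, 2, 23, 18, 16]


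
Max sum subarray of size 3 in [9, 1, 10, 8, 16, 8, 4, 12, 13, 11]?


[0:3]: 20
[1:4]: 19
[2:5]: 34
[3:6]: 32
[4:7]: 28
[5:8]: 24
[6:9]: 29
[7:10]: 36

Max: 36 at [7:10]


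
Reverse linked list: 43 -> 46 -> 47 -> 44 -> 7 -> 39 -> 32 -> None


Step 1: curr=43, set curr.next=prev(None) | reversed so far: 43
Step 2: curr=46, set curr.next=prev(43) | reversed so far: 46 -> 43
Step 3: curr=47, set curr.next=prev(46) | reversed so far: 47 -> 46 -> 43
Step 4: curr=44, set curr.next=prev(47) | reversed so far: 44 -> 47 -> 46 -> 43
Step 5: curr=7, set curr.next=prev(44) | reversed so far: 7 -> 44 -> 47 -> 46 -> 43
Step 6: curr=39, set curr.next=prev(7) | reversed so far: 39 -> 7 -> 44 -> 47 -> 46 -> 43
Step 7: curr=32, set curr.next=prev(39) | reversed so far: 32 -> 39 -> 7 -> 44 -> 47 -> 46 -> 43

32 -> 39 -> 7 -> 44 -> 47 -> 46 -> 43 -> None


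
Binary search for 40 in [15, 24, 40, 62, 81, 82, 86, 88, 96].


Step 1: lo=0, hi=8, mid=4, val=81
Step 2: lo=0, hi=3, mid=1, val=24
Step 3: lo=2, hi=3, mid=2, val=40

Found at index 2


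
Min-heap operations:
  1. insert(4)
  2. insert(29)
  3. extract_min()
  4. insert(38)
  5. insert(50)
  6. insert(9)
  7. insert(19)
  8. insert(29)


insert(4) -> [4]
insert(29) -> [4, 29]
extract_min()->4, [29]
insert(38) -> [29, 38]
insert(50) -> [29, 38, 50]
insert(9) -> [9, 29, 50, 38]
insert(19) -> [9, 19, 50, 38, 29]
insert(29) -> [9, 19, 29, 38, 29, 50]

Final heap: [9, 19, 29, 38, 29, 50]


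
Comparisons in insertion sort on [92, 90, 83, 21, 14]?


Algorithm: insertion sort
Input: [92, 90, 83, 21, 14]
Sorted: [14, 21, 83, 90, 92]

10


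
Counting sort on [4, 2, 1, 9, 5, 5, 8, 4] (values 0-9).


Input: [4, 2, 1, 9, 5, 5, 8, 4]
Counts: [0, 1, 1, 0, 2, 2, 0, 0, 1, 1]

Sorted: [1, 2, 4, 4, 5, 5, 8, 9]


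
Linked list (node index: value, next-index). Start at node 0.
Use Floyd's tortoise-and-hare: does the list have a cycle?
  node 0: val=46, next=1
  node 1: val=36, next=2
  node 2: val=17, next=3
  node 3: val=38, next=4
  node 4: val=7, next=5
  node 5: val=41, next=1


Floyd's tortoise (slow, +1) and hare (fast, +2):
  init: slow=0, fast=0
  step 1: slow=1, fast=2
  step 2: slow=2, fast=4
  step 3: slow=3, fast=1
  step 4: slow=4, fast=3
  step 5: slow=5, fast=5
  slow == fast at node 5: cycle detected

Cycle: yes


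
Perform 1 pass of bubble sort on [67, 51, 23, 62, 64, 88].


Initial: [67, 51, 23, 62, 64, 88]
Pass 1: [51, 23, 62, 64, 67, 88] (4 swaps)

After 1 pass: [51, 23, 62, 64, 67, 88]


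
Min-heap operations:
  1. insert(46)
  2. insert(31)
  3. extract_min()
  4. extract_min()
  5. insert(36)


insert(46) -> [46]
insert(31) -> [31, 46]
extract_min()->31, [46]
extract_min()->46, []
insert(36) -> [36]

Final heap: [36]


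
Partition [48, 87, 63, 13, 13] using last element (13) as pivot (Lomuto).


Pivot: 13
  13 <= 13: swap -> [13, 87, 63, 48, 13]
Place pivot at 1: [13, 13, 63, 48, 87]

Partitioned: [13, 13, 63, 48, 87]


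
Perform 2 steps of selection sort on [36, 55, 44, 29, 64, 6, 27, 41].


Initial: [36, 55, 44, 29, 64, 6, 27, 41]
Step 1: min=6 at 5
  Swap: [6, 55, 44, 29, 64, 36, 27, 41]
Step 2: min=27 at 6
  Swap: [6, 27, 44, 29, 64, 36, 55, 41]

After 2 steps: [6, 27, 44, 29, 64, 36, 55, 41]


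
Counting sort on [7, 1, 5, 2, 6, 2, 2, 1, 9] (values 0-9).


Input: [7, 1, 5, 2, 6, 2, 2, 1, 9]
Counts: [0, 2, 3, 0, 0, 1, 1, 1, 0, 1]

Sorted: [1, 1, 2, 2, 2, 5, 6, 7, 9]


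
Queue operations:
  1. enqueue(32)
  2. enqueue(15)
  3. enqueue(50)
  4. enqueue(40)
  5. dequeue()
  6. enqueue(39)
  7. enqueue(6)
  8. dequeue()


enqueue(32) -> [32]
enqueue(15) -> [32, 15]
enqueue(50) -> [32, 15, 50]
enqueue(40) -> [32, 15, 50, 40]
dequeue()->32, [15, 50, 40]
enqueue(39) -> [15, 50, 40, 39]
enqueue(6) -> [15, 50, 40, 39, 6]
dequeue()->15, [50, 40, 39, 6]

Final queue: [50, 40, 39, 6]


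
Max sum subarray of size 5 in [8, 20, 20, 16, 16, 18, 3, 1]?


[0:5]: 80
[1:6]: 90
[2:7]: 73
[3:8]: 54

Max: 90 at [1:6]


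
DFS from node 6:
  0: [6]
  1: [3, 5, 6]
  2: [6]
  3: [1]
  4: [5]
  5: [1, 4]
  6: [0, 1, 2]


Visit 6, push [2, 1, 0]
Visit 0, push []
Visit 1, push [5, 3]
Visit 3, push []
Visit 5, push [4]
Visit 4, push []
Visit 2, push []

DFS order: [6, 0, 1, 3, 5, 4, 2]


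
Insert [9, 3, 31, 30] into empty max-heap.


Insert 9: [9]
Insert 3: [9, 3]
Insert 31: [31, 3, 9]
Insert 30: [31, 30, 9, 3]

Final heap: [31, 30, 9, 3]


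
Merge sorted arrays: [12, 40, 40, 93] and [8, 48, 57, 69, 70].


Take 8 from B
Take 12 from A
Take 40 from A
Take 40 from A
Take 48 from B
Take 57 from B
Take 69 from B
Take 70 from B

Merged: [8, 12, 40, 40, 48, 57, 69, 70, 93]


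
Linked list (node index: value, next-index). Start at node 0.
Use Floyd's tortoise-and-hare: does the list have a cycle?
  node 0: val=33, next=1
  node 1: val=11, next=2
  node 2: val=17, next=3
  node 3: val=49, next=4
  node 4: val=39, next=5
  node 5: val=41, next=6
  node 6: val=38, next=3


Floyd's tortoise (slow, +1) and hare (fast, +2):
  init: slow=0, fast=0
  step 1: slow=1, fast=2
  step 2: slow=2, fast=4
  step 3: slow=3, fast=6
  step 4: slow=4, fast=4
  slow == fast at node 4: cycle detected

Cycle: yes


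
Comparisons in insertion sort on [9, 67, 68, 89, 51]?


Algorithm: insertion sort
Input: [9, 67, 68, 89, 51]
Sorted: [9, 51, 67, 68, 89]

7


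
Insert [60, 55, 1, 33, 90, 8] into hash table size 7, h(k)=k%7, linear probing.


Insert 60: h=4 -> slot 4
Insert 55: h=6 -> slot 6
Insert 1: h=1 -> slot 1
Insert 33: h=5 -> slot 5
Insert 90: h=6, 1 probes -> slot 0
Insert 8: h=1, 1 probes -> slot 2

Table: [90, 1, 8, None, 60, 33, 55]


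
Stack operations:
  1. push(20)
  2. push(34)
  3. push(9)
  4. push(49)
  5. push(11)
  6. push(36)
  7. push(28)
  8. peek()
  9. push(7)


push(20) -> [20]
push(34) -> [20, 34]
push(9) -> [20, 34, 9]
push(49) -> [20, 34, 9, 49]
push(11) -> [20, 34, 9, 49, 11]
push(36) -> [20, 34, 9, 49, 11, 36]
push(28) -> [20, 34, 9, 49, 11, 36, 28]
peek()->28
push(7) -> [20, 34, 9, 49, 11, 36, 28, 7]

Final stack: [20, 34, 9, 49, 11, 36, 28, 7]


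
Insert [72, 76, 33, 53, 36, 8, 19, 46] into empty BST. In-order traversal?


Insert 72: root
Insert 76: R from 72
Insert 33: L from 72
Insert 53: L from 72 -> R from 33
Insert 36: L from 72 -> R from 33 -> L from 53
Insert 8: L from 72 -> L from 33
Insert 19: L from 72 -> L from 33 -> R from 8
Insert 46: L from 72 -> R from 33 -> L from 53 -> R from 36

In-order: [8, 19, 33, 36, 46, 53, 72, 76]


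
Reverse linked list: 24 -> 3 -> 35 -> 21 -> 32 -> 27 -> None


Step 1: curr=24, set curr.next=prev(None) | reversed so far: 24
Step 2: curr=3, set curr.next=prev(24) | reversed so far: 3 -> 24
Step 3: curr=35, set curr.next=prev(3) | reversed so far: 35 -> 3 -> 24
Step 4: curr=21, set curr.next=prev(35) | reversed so far: 21 -> 35 -> 3 -> 24
Step 5: curr=32, set curr.next=prev(21) | reversed so far: 32 -> 21 -> 35 -> 3 -> 24
Step 6: curr=27, set curr.next=prev(32) | reversed so far: 27 -> 32 -> 21 -> 35 -> 3 -> 24

27 -> 32 -> 21 -> 35 -> 3 -> 24 -> None


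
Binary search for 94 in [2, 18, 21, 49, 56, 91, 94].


Step 1: lo=0, hi=6, mid=3, val=49
Step 2: lo=4, hi=6, mid=5, val=91
Step 3: lo=6, hi=6, mid=6, val=94

Found at index 6


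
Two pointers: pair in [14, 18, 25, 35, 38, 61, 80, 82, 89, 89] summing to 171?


lo=0(14)+hi=9(89)=103
lo=1(18)+hi=9(89)=107
lo=2(25)+hi=9(89)=114
lo=3(35)+hi=9(89)=124
lo=4(38)+hi=9(89)=127
lo=5(61)+hi=9(89)=150
lo=6(80)+hi=9(89)=169
lo=7(82)+hi=9(89)=171

Yes: 82+89=171


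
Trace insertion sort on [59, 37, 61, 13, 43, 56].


Initial: [59, 37, 61, 13, 43, 56]
Insert 37: [37, 59, 61, 13, 43, 56]
Insert 61: [37, 59, 61, 13, 43, 56]
Insert 13: [13, 37, 59, 61, 43, 56]
Insert 43: [13, 37, 43, 59, 61, 56]
Insert 56: [13, 37, 43, 56, 59, 61]

Sorted: [13, 37, 43, 56, 59, 61]


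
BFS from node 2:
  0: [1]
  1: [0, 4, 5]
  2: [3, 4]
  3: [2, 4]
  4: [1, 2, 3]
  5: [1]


Visit 2, enqueue [3, 4]
Visit 3, enqueue []
Visit 4, enqueue [1]
Visit 1, enqueue [0, 5]
Visit 0, enqueue []
Visit 5, enqueue []

BFS order: [2, 3, 4, 1, 0, 5]


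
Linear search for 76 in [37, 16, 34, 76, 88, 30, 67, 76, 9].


i=0: 37!=76
i=1: 16!=76
i=2: 34!=76
i=3: 76==76 found!

Found at 3, 4 comps


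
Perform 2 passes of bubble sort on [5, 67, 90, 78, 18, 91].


Initial: [5, 67, 90, 78, 18, 91]
Pass 1: [5, 67, 78, 18, 90, 91] (2 swaps)
Pass 2: [5, 67, 18, 78, 90, 91] (1 swaps)

After 2 passes: [5, 67, 18, 78, 90, 91]


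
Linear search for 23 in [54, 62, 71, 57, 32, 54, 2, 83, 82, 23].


i=0: 54!=23
i=1: 62!=23
i=2: 71!=23
i=3: 57!=23
i=4: 32!=23
i=5: 54!=23
i=6: 2!=23
i=7: 83!=23
i=8: 82!=23
i=9: 23==23 found!

Found at 9, 10 comps


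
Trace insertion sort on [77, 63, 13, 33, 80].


Initial: [77, 63, 13, 33, 80]
Insert 63: [63, 77, 13, 33, 80]
Insert 13: [13, 63, 77, 33, 80]
Insert 33: [13, 33, 63, 77, 80]
Insert 80: [13, 33, 63, 77, 80]

Sorted: [13, 33, 63, 77, 80]


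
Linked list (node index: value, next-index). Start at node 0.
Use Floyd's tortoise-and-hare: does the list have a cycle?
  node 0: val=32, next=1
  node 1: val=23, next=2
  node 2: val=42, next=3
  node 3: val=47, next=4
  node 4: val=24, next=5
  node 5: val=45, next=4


Floyd's tortoise (slow, +1) and hare (fast, +2):
  init: slow=0, fast=0
  step 1: slow=1, fast=2
  step 2: slow=2, fast=4
  step 3: slow=3, fast=4
  step 4: slow=4, fast=4
  slow == fast at node 4: cycle detected

Cycle: yes


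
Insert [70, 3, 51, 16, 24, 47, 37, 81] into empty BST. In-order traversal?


Insert 70: root
Insert 3: L from 70
Insert 51: L from 70 -> R from 3
Insert 16: L from 70 -> R from 3 -> L from 51
Insert 24: L from 70 -> R from 3 -> L from 51 -> R from 16
Insert 47: L from 70 -> R from 3 -> L from 51 -> R from 16 -> R from 24
Insert 37: L from 70 -> R from 3 -> L from 51 -> R from 16 -> R from 24 -> L from 47
Insert 81: R from 70

In-order: [3, 16, 24, 37, 47, 51, 70, 81]


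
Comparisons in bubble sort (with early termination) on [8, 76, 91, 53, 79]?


Algorithm: bubble sort (with early termination)
Input: [8, 76, 91, 53, 79]
Sorted: [8, 53, 76, 79, 91]

9


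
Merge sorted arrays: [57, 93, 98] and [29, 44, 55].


Take 29 from B
Take 44 from B
Take 55 from B

Merged: [29, 44, 55, 57, 93, 98]


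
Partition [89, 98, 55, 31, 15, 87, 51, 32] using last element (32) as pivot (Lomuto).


Pivot: 32
  31 <= 32: swap -> [31, 98, 55, 89, 15, 87, 51, 32]
  15 <= 32: swap -> [31, 15, 55, 89, 98, 87, 51, 32]
Place pivot at 2: [31, 15, 32, 89, 98, 87, 51, 55]

Partitioned: [31, 15, 32, 89, 98, 87, 51, 55]


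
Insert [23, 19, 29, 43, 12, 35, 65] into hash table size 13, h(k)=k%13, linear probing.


Insert 23: h=10 -> slot 10
Insert 19: h=6 -> slot 6
Insert 29: h=3 -> slot 3
Insert 43: h=4 -> slot 4
Insert 12: h=12 -> slot 12
Insert 35: h=9 -> slot 9
Insert 65: h=0 -> slot 0

Table: [65, None, None, 29, 43, None, 19, None, None, 35, 23, None, 12]


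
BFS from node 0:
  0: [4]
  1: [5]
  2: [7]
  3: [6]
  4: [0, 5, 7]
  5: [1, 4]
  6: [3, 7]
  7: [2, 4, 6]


Visit 0, enqueue [4]
Visit 4, enqueue [5, 7]
Visit 5, enqueue [1]
Visit 7, enqueue [2, 6]
Visit 1, enqueue []
Visit 2, enqueue []
Visit 6, enqueue [3]
Visit 3, enqueue []

BFS order: [0, 4, 5, 7, 1, 2, 6, 3]


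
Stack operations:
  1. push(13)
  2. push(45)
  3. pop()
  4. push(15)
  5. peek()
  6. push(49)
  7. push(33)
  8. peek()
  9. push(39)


push(13) -> [13]
push(45) -> [13, 45]
pop()->45, [13]
push(15) -> [13, 15]
peek()->15
push(49) -> [13, 15, 49]
push(33) -> [13, 15, 49, 33]
peek()->33
push(39) -> [13, 15, 49, 33, 39]

Final stack: [13, 15, 49, 33, 39]


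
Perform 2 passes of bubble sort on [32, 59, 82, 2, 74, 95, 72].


Initial: [32, 59, 82, 2, 74, 95, 72]
Pass 1: [32, 59, 2, 74, 82, 72, 95] (3 swaps)
Pass 2: [32, 2, 59, 74, 72, 82, 95] (2 swaps)

After 2 passes: [32, 2, 59, 74, 72, 82, 95]


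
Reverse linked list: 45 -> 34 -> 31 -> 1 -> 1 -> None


Step 1: curr=45, set curr.next=prev(None) | reversed so far: 45
Step 2: curr=34, set curr.next=prev(45) | reversed so far: 34 -> 45
Step 3: curr=31, set curr.next=prev(34) | reversed so far: 31 -> 34 -> 45
Step 4: curr=1, set curr.next=prev(31) | reversed so far: 1 -> 31 -> 34 -> 45
Step 5: curr=1, set curr.next=prev(1) | reversed so far: 1 -> 1 -> 31 -> 34 -> 45

1 -> 1 -> 31 -> 34 -> 45 -> None


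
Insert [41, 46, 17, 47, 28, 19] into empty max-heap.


Insert 41: [41]
Insert 46: [46, 41]
Insert 17: [46, 41, 17]
Insert 47: [47, 46, 17, 41]
Insert 28: [47, 46, 17, 41, 28]
Insert 19: [47, 46, 19, 41, 28, 17]

Final heap: [47, 46, 19, 41, 28, 17]


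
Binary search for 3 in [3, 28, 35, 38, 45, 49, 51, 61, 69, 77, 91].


Step 1: lo=0, hi=10, mid=5, val=49
Step 2: lo=0, hi=4, mid=2, val=35
Step 3: lo=0, hi=1, mid=0, val=3

Found at index 0


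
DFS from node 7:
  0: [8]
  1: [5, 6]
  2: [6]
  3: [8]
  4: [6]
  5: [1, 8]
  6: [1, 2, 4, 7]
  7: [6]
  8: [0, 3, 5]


Visit 7, push [6]
Visit 6, push [4, 2, 1]
Visit 1, push [5]
Visit 5, push [8]
Visit 8, push [3, 0]
Visit 0, push []
Visit 3, push []
Visit 2, push []
Visit 4, push []

DFS order: [7, 6, 1, 5, 8, 0, 3, 2, 4]


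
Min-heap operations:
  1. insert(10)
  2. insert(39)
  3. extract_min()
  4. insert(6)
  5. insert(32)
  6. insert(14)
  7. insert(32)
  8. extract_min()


insert(10) -> [10]
insert(39) -> [10, 39]
extract_min()->10, [39]
insert(6) -> [6, 39]
insert(32) -> [6, 39, 32]
insert(14) -> [6, 14, 32, 39]
insert(32) -> [6, 14, 32, 39, 32]
extract_min()->6, [14, 32, 32, 39]

Final heap: [14, 32, 32, 39]


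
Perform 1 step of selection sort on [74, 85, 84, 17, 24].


Initial: [74, 85, 84, 17, 24]
Step 1: min=17 at 3
  Swap: [17, 85, 84, 74, 24]

After 1 step: [17, 85, 84, 74, 24]


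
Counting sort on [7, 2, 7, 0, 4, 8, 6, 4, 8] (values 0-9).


Input: [7, 2, 7, 0, 4, 8, 6, 4, 8]
Counts: [1, 0, 1, 0, 2, 0, 1, 2, 2, 0]

Sorted: [0, 2, 4, 4, 6, 7, 7, 8, 8]


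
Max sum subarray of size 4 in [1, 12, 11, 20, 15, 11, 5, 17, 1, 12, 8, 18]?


[0:4]: 44
[1:5]: 58
[2:6]: 57
[3:7]: 51
[4:8]: 48
[5:9]: 34
[6:10]: 35
[7:11]: 38
[8:12]: 39

Max: 58 at [1:5]


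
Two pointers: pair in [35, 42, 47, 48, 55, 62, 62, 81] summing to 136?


lo=0(35)+hi=7(81)=116
lo=1(42)+hi=7(81)=123
lo=2(47)+hi=7(81)=128
lo=3(48)+hi=7(81)=129
lo=4(55)+hi=7(81)=136

Yes: 55+81=136


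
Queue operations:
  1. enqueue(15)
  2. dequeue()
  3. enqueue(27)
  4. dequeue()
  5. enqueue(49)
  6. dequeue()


enqueue(15) -> [15]
dequeue()->15, []
enqueue(27) -> [27]
dequeue()->27, []
enqueue(49) -> [49]
dequeue()->49, []

Final queue: []


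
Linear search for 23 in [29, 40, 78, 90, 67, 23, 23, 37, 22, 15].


i=0: 29!=23
i=1: 40!=23
i=2: 78!=23
i=3: 90!=23
i=4: 67!=23
i=5: 23==23 found!

Found at 5, 6 comps


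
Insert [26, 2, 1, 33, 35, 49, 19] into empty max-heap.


Insert 26: [26]
Insert 2: [26, 2]
Insert 1: [26, 2, 1]
Insert 33: [33, 26, 1, 2]
Insert 35: [35, 33, 1, 2, 26]
Insert 49: [49, 33, 35, 2, 26, 1]
Insert 19: [49, 33, 35, 2, 26, 1, 19]

Final heap: [49, 33, 35, 2, 26, 1, 19]


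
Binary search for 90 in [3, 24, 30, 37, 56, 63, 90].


Step 1: lo=0, hi=6, mid=3, val=37
Step 2: lo=4, hi=6, mid=5, val=63
Step 3: lo=6, hi=6, mid=6, val=90

Found at index 6


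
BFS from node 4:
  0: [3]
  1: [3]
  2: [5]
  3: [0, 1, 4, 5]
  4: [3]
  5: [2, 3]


Visit 4, enqueue [3]
Visit 3, enqueue [0, 1, 5]
Visit 0, enqueue []
Visit 1, enqueue []
Visit 5, enqueue [2]
Visit 2, enqueue []

BFS order: [4, 3, 0, 1, 5, 2]


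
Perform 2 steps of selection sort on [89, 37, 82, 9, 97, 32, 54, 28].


Initial: [89, 37, 82, 9, 97, 32, 54, 28]
Step 1: min=9 at 3
  Swap: [9, 37, 82, 89, 97, 32, 54, 28]
Step 2: min=28 at 7
  Swap: [9, 28, 82, 89, 97, 32, 54, 37]

After 2 steps: [9, 28, 82, 89, 97, 32, 54, 37]


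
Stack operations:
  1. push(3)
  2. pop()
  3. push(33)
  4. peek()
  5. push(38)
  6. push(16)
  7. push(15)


push(3) -> [3]
pop()->3, []
push(33) -> [33]
peek()->33
push(38) -> [33, 38]
push(16) -> [33, 38, 16]
push(15) -> [33, 38, 16, 15]

Final stack: [33, 38, 16, 15]


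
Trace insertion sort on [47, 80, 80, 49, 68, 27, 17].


Initial: [47, 80, 80, 49, 68, 27, 17]
Insert 80: [47, 80, 80, 49, 68, 27, 17]
Insert 80: [47, 80, 80, 49, 68, 27, 17]
Insert 49: [47, 49, 80, 80, 68, 27, 17]
Insert 68: [47, 49, 68, 80, 80, 27, 17]
Insert 27: [27, 47, 49, 68, 80, 80, 17]
Insert 17: [17, 27, 47, 49, 68, 80, 80]

Sorted: [17, 27, 47, 49, 68, 80, 80]


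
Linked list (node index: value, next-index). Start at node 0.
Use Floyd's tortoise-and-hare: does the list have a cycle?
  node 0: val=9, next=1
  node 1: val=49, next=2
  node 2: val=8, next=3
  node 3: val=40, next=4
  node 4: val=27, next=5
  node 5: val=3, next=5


Floyd's tortoise (slow, +1) and hare (fast, +2):
  init: slow=0, fast=0
  step 1: slow=1, fast=2
  step 2: slow=2, fast=4
  step 3: slow=3, fast=5
  step 4: slow=4, fast=5
  step 5: slow=5, fast=5
  slow == fast at node 5: cycle detected

Cycle: yes


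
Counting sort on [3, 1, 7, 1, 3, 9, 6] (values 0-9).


Input: [3, 1, 7, 1, 3, 9, 6]
Counts: [0, 2, 0, 2, 0, 0, 1, 1, 0, 1]

Sorted: [1, 1, 3, 3, 6, 7, 9]


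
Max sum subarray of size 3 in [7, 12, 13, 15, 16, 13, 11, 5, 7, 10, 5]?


[0:3]: 32
[1:4]: 40
[2:5]: 44
[3:6]: 44
[4:7]: 40
[5:8]: 29
[6:9]: 23
[7:10]: 22
[8:11]: 22

Max: 44 at [2:5]


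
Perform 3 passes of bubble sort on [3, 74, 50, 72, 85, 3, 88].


Initial: [3, 74, 50, 72, 85, 3, 88]
Pass 1: [3, 50, 72, 74, 3, 85, 88] (3 swaps)
Pass 2: [3, 50, 72, 3, 74, 85, 88] (1 swaps)
Pass 3: [3, 50, 3, 72, 74, 85, 88] (1 swaps)

After 3 passes: [3, 50, 3, 72, 74, 85, 88]


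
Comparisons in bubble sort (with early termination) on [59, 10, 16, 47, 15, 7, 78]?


Algorithm: bubble sort (with early termination)
Input: [59, 10, 16, 47, 15, 7, 78]
Sorted: [7, 10, 15, 16, 47, 59, 78]

21


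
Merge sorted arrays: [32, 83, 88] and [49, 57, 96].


Take 32 from A
Take 49 from B
Take 57 from B
Take 83 from A
Take 88 from A

Merged: [32, 49, 57, 83, 88, 96]


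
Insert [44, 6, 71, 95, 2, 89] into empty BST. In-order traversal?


Insert 44: root
Insert 6: L from 44
Insert 71: R from 44
Insert 95: R from 44 -> R from 71
Insert 2: L from 44 -> L from 6
Insert 89: R from 44 -> R from 71 -> L from 95

In-order: [2, 6, 44, 71, 89, 95]


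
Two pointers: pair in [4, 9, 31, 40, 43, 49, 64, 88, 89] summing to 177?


lo=0(4)+hi=8(89)=93
lo=1(9)+hi=8(89)=98
lo=2(31)+hi=8(89)=120
lo=3(40)+hi=8(89)=129
lo=4(43)+hi=8(89)=132
lo=5(49)+hi=8(89)=138
lo=6(64)+hi=8(89)=153
lo=7(88)+hi=8(89)=177

Yes: 88+89=177


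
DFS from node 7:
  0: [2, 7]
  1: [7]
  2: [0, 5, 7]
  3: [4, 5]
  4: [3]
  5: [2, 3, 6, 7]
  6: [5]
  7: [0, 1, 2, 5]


Visit 7, push [5, 2, 1, 0]
Visit 0, push [2]
Visit 2, push [5]
Visit 5, push [6, 3]
Visit 3, push [4]
Visit 4, push []
Visit 6, push []
Visit 1, push []

DFS order: [7, 0, 2, 5, 3, 4, 6, 1]


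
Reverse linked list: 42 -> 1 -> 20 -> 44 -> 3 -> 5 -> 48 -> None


Step 1: curr=42, set curr.next=prev(None) | reversed so far: 42
Step 2: curr=1, set curr.next=prev(42) | reversed so far: 1 -> 42
Step 3: curr=20, set curr.next=prev(1) | reversed so far: 20 -> 1 -> 42
Step 4: curr=44, set curr.next=prev(20) | reversed so far: 44 -> 20 -> 1 -> 42
Step 5: curr=3, set curr.next=prev(44) | reversed so far: 3 -> 44 -> 20 -> 1 -> 42
Step 6: curr=5, set curr.next=prev(3) | reversed so far: 5 -> 3 -> 44 -> 20 -> 1 -> 42
Step 7: curr=48, set curr.next=prev(5) | reversed so far: 48 -> 5 -> 3 -> 44 -> 20 -> 1 -> 42

48 -> 5 -> 3 -> 44 -> 20 -> 1 -> 42 -> None


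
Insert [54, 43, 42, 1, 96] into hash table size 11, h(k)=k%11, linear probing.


Insert 54: h=10 -> slot 10
Insert 43: h=10, 1 probes -> slot 0
Insert 42: h=9 -> slot 9
Insert 1: h=1 -> slot 1
Insert 96: h=8 -> slot 8

Table: [43, 1, None, None, None, None, None, None, 96, 42, 54]


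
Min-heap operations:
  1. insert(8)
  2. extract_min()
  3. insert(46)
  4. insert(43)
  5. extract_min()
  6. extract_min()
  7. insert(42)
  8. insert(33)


insert(8) -> [8]
extract_min()->8, []
insert(46) -> [46]
insert(43) -> [43, 46]
extract_min()->43, [46]
extract_min()->46, []
insert(42) -> [42]
insert(33) -> [33, 42]

Final heap: [33, 42]


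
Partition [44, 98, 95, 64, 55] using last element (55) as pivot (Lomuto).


Pivot: 55
  44 <= 55: advance i (no swap)
Place pivot at 1: [44, 55, 95, 64, 98]

Partitioned: [44, 55, 95, 64, 98]


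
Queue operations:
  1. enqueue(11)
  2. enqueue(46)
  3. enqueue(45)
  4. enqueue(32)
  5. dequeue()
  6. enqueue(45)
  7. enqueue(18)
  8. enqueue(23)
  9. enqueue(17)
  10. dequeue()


enqueue(11) -> [11]
enqueue(46) -> [11, 46]
enqueue(45) -> [11, 46, 45]
enqueue(32) -> [11, 46, 45, 32]
dequeue()->11, [46, 45, 32]
enqueue(45) -> [46, 45, 32, 45]
enqueue(18) -> [46, 45, 32, 45, 18]
enqueue(23) -> [46, 45, 32, 45, 18, 23]
enqueue(17) -> [46, 45, 32, 45, 18, 23, 17]
dequeue()->46, [45, 32, 45, 18, 23, 17]

Final queue: [45, 32, 45, 18, 23, 17]


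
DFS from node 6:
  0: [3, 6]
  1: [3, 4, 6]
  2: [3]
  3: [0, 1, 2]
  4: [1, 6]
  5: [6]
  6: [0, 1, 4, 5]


Visit 6, push [5, 4, 1, 0]
Visit 0, push [3]
Visit 3, push [2, 1]
Visit 1, push [4]
Visit 4, push []
Visit 2, push []
Visit 5, push []

DFS order: [6, 0, 3, 1, 4, 2, 5]


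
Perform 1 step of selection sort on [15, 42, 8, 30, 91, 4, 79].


Initial: [15, 42, 8, 30, 91, 4, 79]
Step 1: min=4 at 5
  Swap: [4, 42, 8, 30, 91, 15, 79]

After 1 step: [4, 42, 8, 30, 91, 15, 79]


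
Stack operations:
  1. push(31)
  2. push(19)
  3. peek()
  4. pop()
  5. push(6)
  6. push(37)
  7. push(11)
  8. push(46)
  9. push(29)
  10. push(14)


push(31) -> [31]
push(19) -> [31, 19]
peek()->19
pop()->19, [31]
push(6) -> [31, 6]
push(37) -> [31, 6, 37]
push(11) -> [31, 6, 37, 11]
push(46) -> [31, 6, 37, 11, 46]
push(29) -> [31, 6, 37, 11, 46, 29]
push(14) -> [31, 6, 37, 11, 46, 29, 14]

Final stack: [31, 6, 37, 11, 46, 29, 14]


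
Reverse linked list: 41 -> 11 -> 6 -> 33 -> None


Step 1: curr=41, set curr.next=prev(None) | reversed so far: 41
Step 2: curr=11, set curr.next=prev(41) | reversed so far: 11 -> 41
Step 3: curr=6, set curr.next=prev(11) | reversed so far: 6 -> 11 -> 41
Step 4: curr=33, set curr.next=prev(6) | reversed so far: 33 -> 6 -> 11 -> 41

33 -> 6 -> 11 -> 41 -> None


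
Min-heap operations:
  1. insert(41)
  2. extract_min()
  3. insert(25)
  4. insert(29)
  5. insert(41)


insert(41) -> [41]
extract_min()->41, []
insert(25) -> [25]
insert(29) -> [25, 29]
insert(41) -> [25, 29, 41]

Final heap: [25, 29, 41]


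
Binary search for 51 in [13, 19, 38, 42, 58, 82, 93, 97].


Step 1: lo=0, hi=7, mid=3, val=42
Step 2: lo=4, hi=7, mid=5, val=82
Step 3: lo=4, hi=4, mid=4, val=58

Not found


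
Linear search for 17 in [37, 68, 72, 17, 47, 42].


i=0: 37!=17
i=1: 68!=17
i=2: 72!=17
i=3: 17==17 found!

Found at 3, 4 comps


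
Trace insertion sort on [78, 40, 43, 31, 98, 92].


Initial: [78, 40, 43, 31, 98, 92]
Insert 40: [40, 78, 43, 31, 98, 92]
Insert 43: [40, 43, 78, 31, 98, 92]
Insert 31: [31, 40, 43, 78, 98, 92]
Insert 98: [31, 40, 43, 78, 98, 92]
Insert 92: [31, 40, 43, 78, 92, 98]

Sorted: [31, 40, 43, 78, 92, 98]


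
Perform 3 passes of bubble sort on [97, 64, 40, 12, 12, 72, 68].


Initial: [97, 64, 40, 12, 12, 72, 68]
Pass 1: [64, 40, 12, 12, 72, 68, 97] (6 swaps)
Pass 2: [40, 12, 12, 64, 68, 72, 97] (4 swaps)
Pass 3: [12, 12, 40, 64, 68, 72, 97] (2 swaps)

After 3 passes: [12, 12, 40, 64, 68, 72, 97]


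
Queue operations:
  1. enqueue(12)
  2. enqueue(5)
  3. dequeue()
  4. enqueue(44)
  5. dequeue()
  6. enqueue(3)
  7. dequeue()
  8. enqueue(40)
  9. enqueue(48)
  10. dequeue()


enqueue(12) -> [12]
enqueue(5) -> [12, 5]
dequeue()->12, [5]
enqueue(44) -> [5, 44]
dequeue()->5, [44]
enqueue(3) -> [44, 3]
dequeue()->44, [3]
enqueue(40) -> [3, 40]
enqueue(48) -> [3, 40, 48]
dequeue()->3, [40, 48]

Final queue: [40, 48]


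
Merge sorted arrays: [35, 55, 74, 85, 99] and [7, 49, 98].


Take 7 from B
Take 35 from A
Take 49 from B
Take 55 from A
Take 74 from A
Take 85 from A
Take 98 from B

Merged: [7, 35, 49, 55, 74, 85, 98, 99]


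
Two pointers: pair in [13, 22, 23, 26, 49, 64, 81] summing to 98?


lo=0(13)+hi=6(81)=94
lo=1(22)+hi=6(81)=103
lo=1(22)+hi=5(64)=86
lo=2(23)+hi=5(64)=87
lo=3(26)+hi=5(64)=90
lo=4(49)+hi=5(64)=113

No pair found


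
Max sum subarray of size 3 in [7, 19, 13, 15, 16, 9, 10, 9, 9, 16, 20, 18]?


[0:3]: 39
[1:4]: 47
[2:5]: 44
[3:6]: 40
[4:7]: 35
[5:8]: 28
[6:9]: 28
[7:10]: 34
[8:11]: 45
[9:12]: 54

Max: 54 at [9:12]


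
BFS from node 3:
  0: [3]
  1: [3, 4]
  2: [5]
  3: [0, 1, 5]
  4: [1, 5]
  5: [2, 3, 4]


Visit 3, enqueue [0, 1, 5]
Visit 0, enqueue []
Visit 1, enqueue [4]
Visit 5, enqueue [2]
Visit 4, enqueue []
Visit 2, enqueue []

BFS order: [3, 0, 1, 5, 4, 2]


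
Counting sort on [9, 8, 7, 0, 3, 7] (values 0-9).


Input: [9, 8, 7, 0, 3, 7]
Counts: [1, 0, 0, 1, 0, 0, 0, 2, 1, 1]

Sorted: [0, 3, 7, 7, 8, 9]


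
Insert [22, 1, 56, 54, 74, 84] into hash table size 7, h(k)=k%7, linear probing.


Insert 22: h=1 -> slot 1
Insert 1: h=1, 1 probes -> slot 2
Insert 56: h=0 -> slot 0
Insert 54: h=5 -> slot 5
Insert 74: h=4 -> slot 4
Insert 84: h=0, 3 probes -> slot 3

Table: [56, 22, 1, 84, 74, 54, None]


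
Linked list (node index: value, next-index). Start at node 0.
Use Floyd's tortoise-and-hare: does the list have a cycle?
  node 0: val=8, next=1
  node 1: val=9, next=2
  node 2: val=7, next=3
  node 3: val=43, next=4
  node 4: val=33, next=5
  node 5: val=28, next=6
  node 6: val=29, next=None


Floyd's tortoise (slow, +1) and hare (fast, +2):
  init: slow=0, fast=0
  step 1: slow=1, fast=2
  step 2: slow=2, fast=4
  step 3: slow=3, fast=6
  step 4: fast -> None, no cycle

Cycle: no


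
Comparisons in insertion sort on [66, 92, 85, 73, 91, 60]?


Algorithm: insertion sort
Input: [66, 92, 85, 73, 91, 60]
Sorted: [60, 66, 73, 85, 91, 92]

13


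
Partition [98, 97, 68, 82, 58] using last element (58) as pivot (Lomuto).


Pivot: 58
Place pivot at 0: [58, 97, 68, 82, 98]

Partitioned: [58, 97, 68, 82, 98]


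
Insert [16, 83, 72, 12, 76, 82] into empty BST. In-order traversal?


Insert 16: root
Insert 83: R from 16
Insert 72: R from 16 -> L from 83
Insert 12: L from 16
Insert 76: R from 16 -> L from 83 -> R from 72
Insert 82: R from 16 -> L from 83 -> R from 72 -> R from 76

In-order: [12, 16, 72, 76, 82, 83]


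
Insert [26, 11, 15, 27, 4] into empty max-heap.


Insert 26: [26]
Insert 11: [26, 11]
Insert 15: [26, 11, 15]
Insert 27: [27, 26, 15, 11]
Insert 4: [27, 26, 15, 11, 4]

Final heap: [27, 26, 15, 11, 4]


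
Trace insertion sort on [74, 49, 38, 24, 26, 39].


Initial: [74, 49, 38, 24, 26, 39]
Insert 49: [49, 74, 38, 24, 26, 39]
Insert 38: [38, 49, 74, 24, 26, 39]
Insert 24: [24, 38, 49, 74, 26, 39]
Insert 26: [24, 26, 38, 49, 74, 39]
Insert 39: [24, 26, 38, 39, 49, 74]

Sorted: [24, 26, 38, 39, 49, 74]


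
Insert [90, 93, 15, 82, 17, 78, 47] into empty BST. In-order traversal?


Insert 90: root
Insert 93: R from 90
Insert 15: L from 90
Insert 82: L from 90 -> R from 15
Insert 17: L from 90 -> R from 15 -> L from 82
Insert 78: L from 90 -> R from 15 -> L from 82 -> R from 17
Insert 47: L from 90 -> R from 15 -> L from 82 -> R from 17 -> L from 78

In-order: [15, 17, 47, 78, 82, 90, 93]


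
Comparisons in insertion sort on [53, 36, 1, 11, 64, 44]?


Algorithm: insertion sort
Input: [53, 36, 1, 11, 64, 44]
Sorted: [1, 11, 36, 44, 53, 64]

10


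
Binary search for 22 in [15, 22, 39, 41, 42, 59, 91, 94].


Step 1: lo=0, hi=7, mid=3, val=41
Step 2: lo=0, hi=2, mid=1, val=22

Found at index 1


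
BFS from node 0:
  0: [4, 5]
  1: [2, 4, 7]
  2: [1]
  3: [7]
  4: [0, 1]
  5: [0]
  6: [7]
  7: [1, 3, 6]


Visit 0, enqueue [4, 5]
Visit 4, enqueue [1]
Visit 5, enqueue []
Visit 1, enqueue [2, 7]
Visit 2, enqueue []
Visit 7, enqueue [3, 6]
Visit 3, enqueue []
Visit 6, enqueue []

BFS order: [0, 4, 5, 1, 2, 7, 3, 6]


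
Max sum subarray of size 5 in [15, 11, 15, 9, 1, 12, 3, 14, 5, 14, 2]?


[0:5]: 51
[1:6]: 48
[2:7]: 40
[3:8]: 39
[4:9]: 35
[5:10]: 48
[6:11]: 38

Max: 51 at [0:5]


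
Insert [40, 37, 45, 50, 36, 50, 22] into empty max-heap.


Insert 40: [40]
Insert 37: [40, 37]
Insert 45: [45, 37, 40]
Insert 50: [50, 45, 40, 37]
Insert 36: [50, 45, 40, 37, 36]
Insert 50: [50, 45, 50, 37, 36, 40]
Insert 22: [50, 45, 50, 37, 36, 40, 22]

Final heap: [50, 45, 50, 37, 36, 40, 22]
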